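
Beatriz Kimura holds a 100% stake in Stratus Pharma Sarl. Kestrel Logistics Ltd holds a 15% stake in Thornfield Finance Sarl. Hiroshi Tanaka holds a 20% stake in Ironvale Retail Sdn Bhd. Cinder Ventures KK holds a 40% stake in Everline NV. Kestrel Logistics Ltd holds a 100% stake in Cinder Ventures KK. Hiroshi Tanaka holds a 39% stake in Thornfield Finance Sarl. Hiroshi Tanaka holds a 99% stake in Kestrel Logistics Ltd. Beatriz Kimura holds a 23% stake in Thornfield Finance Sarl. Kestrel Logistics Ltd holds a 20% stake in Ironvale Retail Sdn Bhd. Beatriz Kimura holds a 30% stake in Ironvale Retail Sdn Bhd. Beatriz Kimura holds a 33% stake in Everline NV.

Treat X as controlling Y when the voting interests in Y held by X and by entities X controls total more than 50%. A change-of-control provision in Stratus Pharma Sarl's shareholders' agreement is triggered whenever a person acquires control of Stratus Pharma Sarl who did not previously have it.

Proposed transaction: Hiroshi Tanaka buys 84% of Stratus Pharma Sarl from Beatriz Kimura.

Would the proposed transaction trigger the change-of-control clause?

The purchase adds only to Hiroshi's holdings (Beatriz's stake shrinks), so Hiroshi is the only person who could newly come to control Stratus.
Hiroshi holds 99% of Kestrel, so Hiroshi controls Kestrel.
Hiroshi and Kestrel together hold 39% + 15% = 54% of Thornfield, so Hiroshi controls Thornfield.
Kestrel holds 100% of Cinder, so Hiroshi controls Cinder.
Neither Hiroshi nor any entity Hiroshi controls holds any voting interest in Stratus.
So before the transaction, Hiroshi does not control Stratus.
After the purchase, Hiroshi holds 84% of Stratus directly, and Beatriz's stake falls to 16%.
Hiroshi holds 84% of Stratus, so Hiroshi controls Stratus.
Hiroshi did not control Stratus before and does after, so the clause is triggered.

Yes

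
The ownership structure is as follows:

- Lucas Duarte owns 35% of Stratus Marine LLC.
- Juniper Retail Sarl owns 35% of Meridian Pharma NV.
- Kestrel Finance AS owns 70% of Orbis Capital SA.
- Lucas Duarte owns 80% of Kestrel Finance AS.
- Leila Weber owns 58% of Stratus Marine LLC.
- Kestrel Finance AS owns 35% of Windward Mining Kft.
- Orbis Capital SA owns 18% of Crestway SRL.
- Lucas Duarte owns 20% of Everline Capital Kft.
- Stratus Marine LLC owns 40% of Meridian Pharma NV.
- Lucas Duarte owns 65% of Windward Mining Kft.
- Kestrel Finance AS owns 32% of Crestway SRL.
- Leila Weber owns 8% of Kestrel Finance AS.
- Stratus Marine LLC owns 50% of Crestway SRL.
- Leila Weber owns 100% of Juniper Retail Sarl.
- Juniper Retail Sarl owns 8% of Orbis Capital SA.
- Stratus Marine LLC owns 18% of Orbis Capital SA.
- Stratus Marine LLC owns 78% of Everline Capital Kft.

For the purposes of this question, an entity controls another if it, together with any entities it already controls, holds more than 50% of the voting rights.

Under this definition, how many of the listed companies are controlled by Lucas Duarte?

Lucas holds 80% of Kestrel, so Lucas controls Kestrel.
Kestrel holds 70% of Orbis, so Lucas controls Orbis.
Lucas and Kestrel together hold 65% + 35% = 100% of Windward, so Lucas controls Windward.
No other company's threshold is met.
Lucas controls 3 companies.

3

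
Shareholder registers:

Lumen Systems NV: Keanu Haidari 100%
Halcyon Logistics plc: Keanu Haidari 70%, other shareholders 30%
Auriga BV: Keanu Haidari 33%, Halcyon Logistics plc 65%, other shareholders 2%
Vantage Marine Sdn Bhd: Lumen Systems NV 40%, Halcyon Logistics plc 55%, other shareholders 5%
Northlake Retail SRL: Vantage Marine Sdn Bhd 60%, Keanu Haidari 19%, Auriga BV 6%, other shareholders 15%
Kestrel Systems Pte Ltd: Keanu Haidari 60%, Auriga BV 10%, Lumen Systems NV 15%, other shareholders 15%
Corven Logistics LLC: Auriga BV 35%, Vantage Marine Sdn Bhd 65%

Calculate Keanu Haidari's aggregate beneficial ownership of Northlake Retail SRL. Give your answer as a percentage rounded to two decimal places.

70.81%

Keanu reaches Northlake along 5 paths.
Via Lumen → Vantage: 100% × 40% × 60% = 24%.
Via Halcyon → Vantage: 70% × 55% × 60% = 23.1%.
Direct stake: 19% = 19%.
Via Auriga: 33% × 6% = 1.98%.
Via Halcyon → Auriga: 70% × 65% × 6% = 2.73%.
Total: 24% + 23.1% + 19% + 1.98% + 2.73% = 70.81%.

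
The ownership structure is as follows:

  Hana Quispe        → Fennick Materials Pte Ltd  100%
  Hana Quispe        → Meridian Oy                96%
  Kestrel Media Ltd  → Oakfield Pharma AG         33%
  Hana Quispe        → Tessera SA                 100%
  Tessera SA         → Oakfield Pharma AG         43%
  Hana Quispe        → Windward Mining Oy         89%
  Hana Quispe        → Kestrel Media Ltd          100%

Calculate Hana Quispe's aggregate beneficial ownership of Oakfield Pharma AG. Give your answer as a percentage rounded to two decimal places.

76.00%

Hana reaches Oakfield along 2 paths.
Via Tessera: 100% × 43% = 43%.
Via Kestrel: 100% × 33% = 33%.
Total: 43% + 33% = 76%.
Rounded: 76.00%.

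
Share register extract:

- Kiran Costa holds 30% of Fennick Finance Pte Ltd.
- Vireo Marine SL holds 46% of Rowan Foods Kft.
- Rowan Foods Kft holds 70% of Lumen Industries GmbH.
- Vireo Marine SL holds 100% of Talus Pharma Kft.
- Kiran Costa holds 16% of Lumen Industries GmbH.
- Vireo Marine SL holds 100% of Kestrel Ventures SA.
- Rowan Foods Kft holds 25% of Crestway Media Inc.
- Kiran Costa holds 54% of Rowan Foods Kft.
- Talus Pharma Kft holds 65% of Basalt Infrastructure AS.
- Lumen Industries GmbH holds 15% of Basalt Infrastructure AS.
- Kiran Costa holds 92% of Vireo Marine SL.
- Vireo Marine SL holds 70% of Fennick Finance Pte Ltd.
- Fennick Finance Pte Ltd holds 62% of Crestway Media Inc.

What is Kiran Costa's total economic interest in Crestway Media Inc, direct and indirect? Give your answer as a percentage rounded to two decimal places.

82.61%

Kiran reaches Crestway along 4 paths.
Via Vireo → Rowan: 92% × 46% × 25% = 10.58%.
Via Rowan: 54% × 25% = 13.5%.
Via Vireo → Fennick: 92% × 70% × 62% = 39.928%.
Via Fennick: 30% × 62% = 18.6%.
Total: 10.58% + 13.5% + 39.928% + 18.6% = 82.608%.
Rounded: 82.61%.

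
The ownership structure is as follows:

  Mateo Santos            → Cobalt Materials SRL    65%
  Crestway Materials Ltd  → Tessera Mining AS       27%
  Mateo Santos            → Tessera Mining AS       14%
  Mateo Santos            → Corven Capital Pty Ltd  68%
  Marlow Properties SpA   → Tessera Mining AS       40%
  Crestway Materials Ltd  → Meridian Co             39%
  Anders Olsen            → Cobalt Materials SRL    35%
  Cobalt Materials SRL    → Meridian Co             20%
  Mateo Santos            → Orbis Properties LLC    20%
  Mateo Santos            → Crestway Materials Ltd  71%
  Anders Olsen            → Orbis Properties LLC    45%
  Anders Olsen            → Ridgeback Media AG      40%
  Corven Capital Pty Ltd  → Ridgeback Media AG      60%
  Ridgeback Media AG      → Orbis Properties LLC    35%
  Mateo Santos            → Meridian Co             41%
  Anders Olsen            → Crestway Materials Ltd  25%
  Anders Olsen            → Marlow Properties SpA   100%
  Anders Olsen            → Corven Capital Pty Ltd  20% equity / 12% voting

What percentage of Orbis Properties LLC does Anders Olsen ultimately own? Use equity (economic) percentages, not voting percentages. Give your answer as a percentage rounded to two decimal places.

Anders reaches Orbis along 3 paths.
Direct stake: 45% = 45%.
Via Ridgeback: 40% × 35% = 14%.
Via Corven → Ridgeback: 20% × 60% × 35% = 4.2%.
Total: 45% + 14% + 4.2% = 63.2%.
Rounded: 63.20%.

63.20%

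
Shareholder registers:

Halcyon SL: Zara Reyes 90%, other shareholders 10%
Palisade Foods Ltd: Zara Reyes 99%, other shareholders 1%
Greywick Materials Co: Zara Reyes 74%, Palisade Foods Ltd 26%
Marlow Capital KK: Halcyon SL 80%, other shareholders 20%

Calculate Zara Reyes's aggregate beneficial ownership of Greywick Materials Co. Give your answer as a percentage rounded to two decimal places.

Zara reaches Greywick along 2 paths.
Direct stake: 74% = 74%.
Via Palisade: 99% × 26% = 25.74%.
Total: 74% + 25.74% = 99.74%.

99.74%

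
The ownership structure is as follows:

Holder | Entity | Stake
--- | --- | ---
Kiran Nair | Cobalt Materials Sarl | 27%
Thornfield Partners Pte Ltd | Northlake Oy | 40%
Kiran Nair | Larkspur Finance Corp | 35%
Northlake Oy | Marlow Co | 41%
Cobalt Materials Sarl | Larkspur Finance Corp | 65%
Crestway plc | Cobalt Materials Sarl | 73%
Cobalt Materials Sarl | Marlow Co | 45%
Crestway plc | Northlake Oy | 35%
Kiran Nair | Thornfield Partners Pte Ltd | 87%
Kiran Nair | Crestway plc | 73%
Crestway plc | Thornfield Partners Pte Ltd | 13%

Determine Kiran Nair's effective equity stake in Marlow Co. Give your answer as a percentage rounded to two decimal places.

62.43%

Kiran reaches Marlow along 5 paths.
Via Cobalt: 27% × 45% = 12.15%.
Via Crestway → Cobalt: 73% × 73% × 45% = 23.9805%.
Via Crestway → Northlake: 73% × 35% × 41% = 10.4755%.
Via Crestway → Thornfield → Northlake: 73% × 13% × 40% × 41% = 1.55636%.
Via Thornfield → Northlake: 87% × 40% × 41% = 14.268%.
Total: 12.15% + 23.9805% + 10.4755% + 1.55636% + 14.268% = 62.43036%.
Rounded: 62.43%.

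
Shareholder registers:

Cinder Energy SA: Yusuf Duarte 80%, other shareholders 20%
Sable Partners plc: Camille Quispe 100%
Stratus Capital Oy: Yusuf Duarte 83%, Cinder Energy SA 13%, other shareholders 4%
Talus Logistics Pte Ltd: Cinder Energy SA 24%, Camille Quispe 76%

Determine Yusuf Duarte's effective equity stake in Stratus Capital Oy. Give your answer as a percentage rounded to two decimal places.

Yusuf reaches Stratus along 2 paths.
Direct stake: 83% = 83%.
Via Cinder: 80% × 13% = 10.4%.
Total: 83% + 10.4% = 93.4%.
Rounded: 93.40%.

93.40%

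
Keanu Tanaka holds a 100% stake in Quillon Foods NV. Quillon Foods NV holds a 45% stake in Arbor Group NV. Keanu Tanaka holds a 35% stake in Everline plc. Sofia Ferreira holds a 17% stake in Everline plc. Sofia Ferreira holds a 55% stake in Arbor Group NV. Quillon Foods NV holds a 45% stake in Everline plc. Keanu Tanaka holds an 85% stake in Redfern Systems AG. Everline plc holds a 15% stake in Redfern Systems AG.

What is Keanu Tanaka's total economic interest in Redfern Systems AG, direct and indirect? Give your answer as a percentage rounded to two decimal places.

Keanu reaches Redfern along 3 paths.
Direct stake: 85% = 85%.
Via Everline: 35% × 15% = 5.25%.
Via Quillon → Everline: 100% × 45% × 15% = 6.75%.
Total: 85% + 5.25% + 6.75% = 97%.
Rounded: 97.00%.

97.00%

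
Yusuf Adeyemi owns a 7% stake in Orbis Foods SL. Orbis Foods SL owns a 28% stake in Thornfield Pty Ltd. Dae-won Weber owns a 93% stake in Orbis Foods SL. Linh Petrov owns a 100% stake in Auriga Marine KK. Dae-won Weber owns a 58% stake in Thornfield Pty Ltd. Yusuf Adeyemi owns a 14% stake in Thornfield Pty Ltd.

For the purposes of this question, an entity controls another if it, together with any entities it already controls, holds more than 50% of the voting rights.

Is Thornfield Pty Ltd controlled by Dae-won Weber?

Dae-won holds 93% of Orbis, so Dae-won controls Orbis.
Orbis and Dae-won together hold 28% + 58% = 86% of Thornfield, so Dae-won controls Thornfield.

Yes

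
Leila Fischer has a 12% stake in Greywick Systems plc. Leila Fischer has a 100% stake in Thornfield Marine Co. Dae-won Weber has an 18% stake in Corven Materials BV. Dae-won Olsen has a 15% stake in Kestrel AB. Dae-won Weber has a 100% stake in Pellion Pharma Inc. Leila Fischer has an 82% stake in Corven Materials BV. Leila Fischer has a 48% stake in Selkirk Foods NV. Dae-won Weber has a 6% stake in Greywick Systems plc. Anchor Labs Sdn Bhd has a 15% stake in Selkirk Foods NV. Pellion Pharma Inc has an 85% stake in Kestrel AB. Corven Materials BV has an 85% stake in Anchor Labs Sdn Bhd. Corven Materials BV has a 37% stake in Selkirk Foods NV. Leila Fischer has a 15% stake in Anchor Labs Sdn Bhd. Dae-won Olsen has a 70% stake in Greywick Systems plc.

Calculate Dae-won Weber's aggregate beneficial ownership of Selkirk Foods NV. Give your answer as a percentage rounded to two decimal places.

Dae-won Weber reaches Selkirk along 2 paths.
Via Corven → Anchor: 18% × 85% × 15% = 2.295%.
Via Corven: 18% × 37% = 6.66%.
Total: 2.295% + 6.66% = 8.955%.
Rounded: 8.96%.

8.96%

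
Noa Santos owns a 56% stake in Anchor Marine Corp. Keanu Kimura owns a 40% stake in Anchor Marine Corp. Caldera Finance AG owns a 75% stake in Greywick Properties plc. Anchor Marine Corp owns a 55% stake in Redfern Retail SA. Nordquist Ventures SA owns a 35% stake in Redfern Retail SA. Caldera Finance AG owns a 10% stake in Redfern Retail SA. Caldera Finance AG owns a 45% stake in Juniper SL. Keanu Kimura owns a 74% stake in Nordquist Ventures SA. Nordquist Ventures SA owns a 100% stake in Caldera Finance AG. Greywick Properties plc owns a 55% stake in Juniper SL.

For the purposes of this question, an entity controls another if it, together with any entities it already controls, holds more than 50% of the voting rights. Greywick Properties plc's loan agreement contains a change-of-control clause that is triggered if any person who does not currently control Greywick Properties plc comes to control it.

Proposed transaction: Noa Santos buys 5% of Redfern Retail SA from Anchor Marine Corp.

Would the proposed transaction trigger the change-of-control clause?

The purchase adds only to Noa's holdings (Anchor's stake shrinks), so Noa is the only person who could newly come to control Greywick.
Noa holds 56% of Anchor, so Noa controls Anchor.
Anchor holds 55% of Redfern, so Noa controls Redfern.
Neither Noa nor any entity Noa controls holds any voting interest in Greywick.
So before the transaction, Noa does not control Greywick.
After the purchase, Noa holds 5% of Redfern directly, and Anchor's stake falls to 50%.
Anchor and Noa together hold 50% + 5% = 55% of Redfern, so Noa controls Redfern.
After the transaction, neither Noa nor any entity Noa controls holds a voting interest in Greywick, so Noa still does not control it.
No new person acquires control, so the clause is not triggered.

No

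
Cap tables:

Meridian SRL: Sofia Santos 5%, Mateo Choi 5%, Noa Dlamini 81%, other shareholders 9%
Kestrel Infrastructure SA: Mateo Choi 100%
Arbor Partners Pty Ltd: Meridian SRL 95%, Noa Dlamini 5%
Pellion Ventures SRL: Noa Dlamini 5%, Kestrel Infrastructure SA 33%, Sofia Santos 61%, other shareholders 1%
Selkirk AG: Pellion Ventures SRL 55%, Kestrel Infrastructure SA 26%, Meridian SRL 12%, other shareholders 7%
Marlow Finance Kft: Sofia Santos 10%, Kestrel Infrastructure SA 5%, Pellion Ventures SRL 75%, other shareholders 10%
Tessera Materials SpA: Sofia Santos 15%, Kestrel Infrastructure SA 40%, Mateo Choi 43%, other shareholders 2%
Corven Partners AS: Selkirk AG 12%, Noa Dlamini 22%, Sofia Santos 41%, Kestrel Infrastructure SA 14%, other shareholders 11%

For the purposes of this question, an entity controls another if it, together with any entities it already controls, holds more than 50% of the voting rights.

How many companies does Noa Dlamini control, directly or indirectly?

2

Noa holds 81% of Meridian, so Noa controls Meridian.
Meridian and Noa together hold 95% + 5% = 100% of Arbor, so Noa controls Arbor.
No other company's threshold is met.
Noa controls 2 companies.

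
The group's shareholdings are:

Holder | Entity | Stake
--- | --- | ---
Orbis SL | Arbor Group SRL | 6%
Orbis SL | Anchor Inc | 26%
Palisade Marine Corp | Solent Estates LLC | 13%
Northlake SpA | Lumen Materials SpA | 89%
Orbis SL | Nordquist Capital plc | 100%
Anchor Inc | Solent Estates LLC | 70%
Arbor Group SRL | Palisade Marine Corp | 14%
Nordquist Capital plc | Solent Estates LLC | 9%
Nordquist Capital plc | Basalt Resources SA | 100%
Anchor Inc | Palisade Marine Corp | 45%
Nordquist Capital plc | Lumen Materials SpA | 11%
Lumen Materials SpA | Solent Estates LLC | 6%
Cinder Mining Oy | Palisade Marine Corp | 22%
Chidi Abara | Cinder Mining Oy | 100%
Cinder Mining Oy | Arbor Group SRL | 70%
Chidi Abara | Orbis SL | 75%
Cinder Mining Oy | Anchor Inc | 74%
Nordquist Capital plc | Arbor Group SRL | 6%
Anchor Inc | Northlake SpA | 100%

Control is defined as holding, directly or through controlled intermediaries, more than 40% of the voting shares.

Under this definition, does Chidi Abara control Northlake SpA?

Yes

Chidi holds 75% of Orbis, so Chidi controls Orbis.
Chidi holds 100% of Cinder, so Chidi controls Cinder.
Orbis and Cinder together hold 26% + 74% = 100% of Anchor, so Chidi controls Anchor.
Anchor holds 100% of Northlake, so Chidi controls Northlake.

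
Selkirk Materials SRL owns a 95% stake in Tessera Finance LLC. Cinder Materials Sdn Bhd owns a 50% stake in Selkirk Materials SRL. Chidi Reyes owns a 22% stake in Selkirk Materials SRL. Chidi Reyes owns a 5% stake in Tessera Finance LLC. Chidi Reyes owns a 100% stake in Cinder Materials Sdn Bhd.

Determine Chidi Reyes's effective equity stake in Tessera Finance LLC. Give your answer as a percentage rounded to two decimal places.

73.40%

Chidi reaches Tessera along 3 paths.
Direct stake: 5% = 5%.
Via Selkirk: 22% × 95% = 20.9%.
Via Cinder → Selkirk: 100% × 50% × 95% = 47.5%.
Total: 5% + 20.9% + 47.5% = 73.4%.
Rounded: 73.40%.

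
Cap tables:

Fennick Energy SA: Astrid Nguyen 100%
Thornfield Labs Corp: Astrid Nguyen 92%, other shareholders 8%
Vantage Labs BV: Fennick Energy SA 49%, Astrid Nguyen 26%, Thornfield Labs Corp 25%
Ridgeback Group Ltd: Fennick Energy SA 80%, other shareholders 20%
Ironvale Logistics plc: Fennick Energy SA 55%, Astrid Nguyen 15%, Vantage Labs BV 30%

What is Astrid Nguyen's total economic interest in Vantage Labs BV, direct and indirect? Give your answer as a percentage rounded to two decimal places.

98.00%

Astrid reaches Vantage along 3 paths.
Via Fennick: 100% × 49% = 49%.
Direct stake: 26% = 26%.
Via Thornfield: 92% × 25% = 23%.
Total: 49% + 26% + 23% = 98%.
Rounded: 98.00%.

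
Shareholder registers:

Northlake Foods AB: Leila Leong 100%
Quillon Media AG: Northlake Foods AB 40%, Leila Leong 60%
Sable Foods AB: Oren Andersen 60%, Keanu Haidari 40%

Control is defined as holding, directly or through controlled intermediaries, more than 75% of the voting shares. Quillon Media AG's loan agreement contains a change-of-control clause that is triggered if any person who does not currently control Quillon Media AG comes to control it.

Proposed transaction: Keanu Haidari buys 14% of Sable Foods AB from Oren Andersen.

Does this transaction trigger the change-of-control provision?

The purchase adds only to Keanu's holdings (Oren's stake shrinks), so Keanu is the only person who could newly come to control Quillon.
Keanu's largest direct stake is 40% in Sable, which does not meet the threshold, so Keanu controls no company.
Neither Keanu nor any entity Keanu controls holds any voting interest in Quillon.
So before the transaction, Keanu does not control Quillon.
After the purchase, Keanu's direct stake in Sable rises to 40% + 14% = 54%, and Oren's stake falls to 46%.
Keanu's side now holds 54% of Sable, not > 75%, so Keanu still does not control Sable.
After the transaction, neither Keanu nor any entity Keanu controls holds a voting interest in Quillon, so Keanu still does not control it.
No new person acquires control, so the clause is not triggered.

No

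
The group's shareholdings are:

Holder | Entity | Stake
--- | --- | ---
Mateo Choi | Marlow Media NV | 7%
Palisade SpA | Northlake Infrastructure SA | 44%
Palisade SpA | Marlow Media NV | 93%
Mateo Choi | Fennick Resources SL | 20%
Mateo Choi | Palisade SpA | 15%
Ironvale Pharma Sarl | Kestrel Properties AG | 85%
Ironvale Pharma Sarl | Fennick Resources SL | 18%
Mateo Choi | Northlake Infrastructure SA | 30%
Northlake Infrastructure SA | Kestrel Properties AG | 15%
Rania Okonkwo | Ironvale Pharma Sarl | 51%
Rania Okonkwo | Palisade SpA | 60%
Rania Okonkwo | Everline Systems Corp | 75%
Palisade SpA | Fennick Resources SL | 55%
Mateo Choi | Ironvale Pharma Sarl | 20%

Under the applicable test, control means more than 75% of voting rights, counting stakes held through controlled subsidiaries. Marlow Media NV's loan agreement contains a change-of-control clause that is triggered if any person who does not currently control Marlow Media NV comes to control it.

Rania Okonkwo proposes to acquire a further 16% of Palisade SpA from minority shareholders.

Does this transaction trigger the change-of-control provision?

The purchase changes only Rania's holdings, so Rania is the only person who could newly come to control Marlow.
Rania's largest direct stake is 75% in Everline, which does not meet the threshold, so Rania controls no company.
Neither Rania nor any entity Rania controls holds any voting interest in Marlow.
So before the transaction, Rania does not control Marlow.
After the purchase, Rania's direct stake in Palisade rises to 60% + 16% = 76%.
Rania holds 76% of Palisade, so Rania controls Palisade.
Palisade holds 93% of Marlow, so Rania controls Marlow.
Rania did not control Marlow before and does after, so the clause is triggered.

Yes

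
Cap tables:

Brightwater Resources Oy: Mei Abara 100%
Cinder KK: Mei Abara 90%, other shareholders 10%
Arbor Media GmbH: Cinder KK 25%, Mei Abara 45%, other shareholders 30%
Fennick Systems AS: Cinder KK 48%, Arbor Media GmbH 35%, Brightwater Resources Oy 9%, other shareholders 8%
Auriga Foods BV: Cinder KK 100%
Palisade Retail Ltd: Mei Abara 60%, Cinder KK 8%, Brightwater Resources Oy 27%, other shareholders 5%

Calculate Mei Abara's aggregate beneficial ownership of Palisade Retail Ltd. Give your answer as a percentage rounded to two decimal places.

Mei reaches Palisade along 3 paths.
Direct stake: 60% = 60%.
Via Cinder: 90% × 8% = 7.2%.
Via Brightwater: 100% × 27% = 27%.
Total: 60% + 7.2% + 27% = 94.2%.
Rounded: 94.20%.

94.20%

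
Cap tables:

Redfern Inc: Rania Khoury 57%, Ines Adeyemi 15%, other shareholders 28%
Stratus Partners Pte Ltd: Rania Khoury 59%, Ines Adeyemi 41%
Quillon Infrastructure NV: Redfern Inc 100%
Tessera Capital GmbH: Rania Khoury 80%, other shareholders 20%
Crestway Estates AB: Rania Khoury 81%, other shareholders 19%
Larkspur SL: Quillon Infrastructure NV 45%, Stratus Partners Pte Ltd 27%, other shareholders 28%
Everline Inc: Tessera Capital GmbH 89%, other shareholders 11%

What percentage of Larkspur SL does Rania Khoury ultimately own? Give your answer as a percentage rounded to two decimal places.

Rania reaches Larkspur along 2 paths.
Via Redfern → Quillon: 57% × 100% × 45% = 25.65%.
Via Stratus: 59% × 27% = 15.93%.
Total: 25.65% + 15.93% = 41.58%.

41.58%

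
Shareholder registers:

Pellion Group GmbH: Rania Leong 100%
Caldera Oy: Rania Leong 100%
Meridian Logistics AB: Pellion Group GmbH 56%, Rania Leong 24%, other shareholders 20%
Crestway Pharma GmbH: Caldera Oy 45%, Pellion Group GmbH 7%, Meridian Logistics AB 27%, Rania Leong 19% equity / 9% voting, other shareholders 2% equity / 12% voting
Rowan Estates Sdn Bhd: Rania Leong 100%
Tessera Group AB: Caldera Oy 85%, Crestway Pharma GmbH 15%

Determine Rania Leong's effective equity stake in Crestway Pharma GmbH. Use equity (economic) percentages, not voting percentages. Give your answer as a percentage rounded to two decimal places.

92.60%

Rania reaches Crestway along 5 paths.
Via Caldera: 100% × 45% = 45%.
Via Pellion: 100% × 7% = 7%.
Via Pellion → Meridian: 100% × 56% × 27% = 15.12%.
Via Meridian: 24% × 27% = 6.48%.
Direct stake: 19% = 19%.
Total: 45% + 7% + 15.12% + 6.48% + 19% = 92.6%.
Rounded: 92.60%.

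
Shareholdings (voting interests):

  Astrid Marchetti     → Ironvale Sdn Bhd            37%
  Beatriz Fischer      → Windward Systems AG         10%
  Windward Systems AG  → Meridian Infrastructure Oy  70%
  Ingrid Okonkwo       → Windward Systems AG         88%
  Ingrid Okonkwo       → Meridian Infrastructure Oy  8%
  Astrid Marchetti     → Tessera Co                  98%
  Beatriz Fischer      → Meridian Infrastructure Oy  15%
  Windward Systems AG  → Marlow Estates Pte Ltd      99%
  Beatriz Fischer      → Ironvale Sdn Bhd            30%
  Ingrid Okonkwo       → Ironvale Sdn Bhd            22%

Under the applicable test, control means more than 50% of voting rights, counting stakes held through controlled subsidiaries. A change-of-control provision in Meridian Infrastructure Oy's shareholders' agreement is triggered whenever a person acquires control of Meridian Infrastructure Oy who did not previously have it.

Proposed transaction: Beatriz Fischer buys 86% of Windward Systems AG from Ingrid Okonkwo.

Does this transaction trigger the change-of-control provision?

The purchase adds only to Beatriz's holdings (Ingrid's stake shrinks), so Beatriz is the only person who could newly come to control Meridian.
Beatriz's largest direct stake is 30% in Ironvale, which does not meet the threshold, so Beatriz controls no company.
In Meridian, Beatriz's side holds only 15%, not > 50%.
So before the transaction, Beatriz does not control Meridian.
After the purchase, Beatriz's direct stake in Windward rises to 10% + 86% = 96%, and Ingrid's stake falls to 2%.
Beatriz holds 96% of Windward, so Beatriz controls Windward.
Beatriz and Windward together hold 15% + 70% = 85% of Meridian, so Beatriz controls Meridian.
Beatriz did not control Meridian before and does after, so the clause is triggered.

Yes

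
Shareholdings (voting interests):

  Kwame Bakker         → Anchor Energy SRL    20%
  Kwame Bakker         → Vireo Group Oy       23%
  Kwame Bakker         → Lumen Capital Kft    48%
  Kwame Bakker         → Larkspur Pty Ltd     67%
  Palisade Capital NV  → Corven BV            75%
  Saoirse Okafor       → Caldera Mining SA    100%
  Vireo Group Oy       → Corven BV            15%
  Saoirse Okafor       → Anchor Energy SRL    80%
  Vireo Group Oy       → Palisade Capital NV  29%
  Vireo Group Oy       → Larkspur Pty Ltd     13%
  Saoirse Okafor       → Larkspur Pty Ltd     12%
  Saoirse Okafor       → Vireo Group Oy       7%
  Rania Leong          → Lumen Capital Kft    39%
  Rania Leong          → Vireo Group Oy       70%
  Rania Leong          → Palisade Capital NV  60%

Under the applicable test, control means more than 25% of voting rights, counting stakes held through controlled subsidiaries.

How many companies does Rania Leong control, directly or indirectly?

Rania holds 70% of Vireo, so Rania controls Vireo.
Rania holds 39% of Lumen, so Rania controls Lumen.
Vireo and Rania together hold 29% + 60% = 89% of Palisade, so Rania controls Palisade.
Palisade and Vireo together hold 75% + 15% = 90% of Corven, so Rania controls Corven.
No other company's threshold is met.
Rania controls 4 companies.

4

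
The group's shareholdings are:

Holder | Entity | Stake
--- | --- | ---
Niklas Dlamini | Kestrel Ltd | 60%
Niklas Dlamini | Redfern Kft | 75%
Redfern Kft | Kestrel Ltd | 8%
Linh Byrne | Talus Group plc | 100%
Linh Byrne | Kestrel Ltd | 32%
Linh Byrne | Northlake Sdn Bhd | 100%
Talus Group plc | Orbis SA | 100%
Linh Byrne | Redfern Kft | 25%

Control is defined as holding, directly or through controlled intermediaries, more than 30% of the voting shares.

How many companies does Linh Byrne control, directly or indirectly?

4

Linh holds 100% of Talus, so Linh controls Talus.
Talus holds 100% of Orbis, so Linh controls Orbis.
Linh holds 32% of Kestrel, so Linh controls Kestrel.
Linh holds 100% of Northlake, so Linh controls Northlake.
No other company's threshold is met.
Linh controls 4 companies.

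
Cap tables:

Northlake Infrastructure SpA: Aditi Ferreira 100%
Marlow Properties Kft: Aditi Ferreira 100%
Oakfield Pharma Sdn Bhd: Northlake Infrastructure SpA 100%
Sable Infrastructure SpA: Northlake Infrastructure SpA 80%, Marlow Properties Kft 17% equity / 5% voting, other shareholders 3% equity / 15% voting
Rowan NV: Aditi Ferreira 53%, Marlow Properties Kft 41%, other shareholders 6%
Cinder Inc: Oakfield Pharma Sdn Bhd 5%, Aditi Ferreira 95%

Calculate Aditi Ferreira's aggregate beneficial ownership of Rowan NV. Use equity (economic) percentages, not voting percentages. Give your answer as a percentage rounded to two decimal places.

Aditi reaches Rowan along 2 paths.
Direct stake: 53% = 53%.
Via Marlow: 100% × 41% = 41%.
Total: 53% + 41% = 94%.
Rounded: 94.00%.

94.00%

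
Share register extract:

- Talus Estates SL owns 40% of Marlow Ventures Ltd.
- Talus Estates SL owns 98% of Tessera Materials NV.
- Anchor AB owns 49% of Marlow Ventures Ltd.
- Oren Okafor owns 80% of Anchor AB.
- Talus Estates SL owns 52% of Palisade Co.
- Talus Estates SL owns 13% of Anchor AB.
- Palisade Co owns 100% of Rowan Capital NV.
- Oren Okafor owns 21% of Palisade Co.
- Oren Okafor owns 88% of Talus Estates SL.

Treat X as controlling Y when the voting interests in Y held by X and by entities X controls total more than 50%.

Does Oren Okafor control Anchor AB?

Oren holds 88% of Talus, so Oren controls Talus.
Talus and Oren together hold 13% + 80% = 93% of Anchor, so Oren controls Anchor.

Yes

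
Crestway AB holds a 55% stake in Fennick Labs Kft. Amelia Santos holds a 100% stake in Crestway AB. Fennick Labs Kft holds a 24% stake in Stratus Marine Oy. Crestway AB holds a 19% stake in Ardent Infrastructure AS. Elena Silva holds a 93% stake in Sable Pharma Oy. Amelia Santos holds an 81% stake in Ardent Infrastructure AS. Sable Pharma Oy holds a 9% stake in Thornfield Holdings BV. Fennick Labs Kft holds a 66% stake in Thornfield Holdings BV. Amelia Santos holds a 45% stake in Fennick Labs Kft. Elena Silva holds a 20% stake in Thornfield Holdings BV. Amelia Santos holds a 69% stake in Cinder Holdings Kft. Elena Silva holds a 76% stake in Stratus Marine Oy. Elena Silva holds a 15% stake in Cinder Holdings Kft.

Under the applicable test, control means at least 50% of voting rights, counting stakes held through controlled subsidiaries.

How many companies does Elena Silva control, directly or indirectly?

Elena holds 93% of Sable, so Elena controls Sable.
Elena holds 76% of Stratus, so Elena controls Stratus.
No other company's threshold is met.
Elena controls 2 companies.

2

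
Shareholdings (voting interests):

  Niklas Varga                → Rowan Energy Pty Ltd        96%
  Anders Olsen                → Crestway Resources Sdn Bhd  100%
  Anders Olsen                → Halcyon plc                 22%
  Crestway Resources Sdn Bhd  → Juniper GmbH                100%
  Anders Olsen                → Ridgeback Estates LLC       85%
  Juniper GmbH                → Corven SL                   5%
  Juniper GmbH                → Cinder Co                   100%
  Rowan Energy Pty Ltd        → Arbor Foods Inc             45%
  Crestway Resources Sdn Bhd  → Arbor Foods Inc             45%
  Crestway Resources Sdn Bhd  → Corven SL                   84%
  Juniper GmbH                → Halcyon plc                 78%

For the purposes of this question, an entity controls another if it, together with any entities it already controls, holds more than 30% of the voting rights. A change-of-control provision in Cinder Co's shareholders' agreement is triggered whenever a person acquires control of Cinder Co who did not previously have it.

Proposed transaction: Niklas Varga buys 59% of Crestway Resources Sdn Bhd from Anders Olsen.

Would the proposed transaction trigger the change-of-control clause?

Yes

The purchase adds only to Niklas's holdings (Anders's stake shrinks), so Niklas is the only person who could newly come to control Cinder.
Niklas holds 96% of Rowan, so Niklas controls Rowan.
Rowan holds 45% of Arbor, so Niklas controls Arbor.
Neither Niklas nor any entity Niklas controls holds any voting interest in Cinder.
So before the transaction, Niklas does not control Cinder.
After the purchase, Niklas holds 59% of Crestway directly, and Anders's stake falls to 41%.
Niklas holds 59% of Crestway, so Niklas controls Crestway.
Crestway holds 100% of Juniper, so Niklas controls Juniper.
Juniper holds 100% of Cinder, so Niklas controls Cinder.
Niklas did not control Cinder before and does after, so the clause is triggered.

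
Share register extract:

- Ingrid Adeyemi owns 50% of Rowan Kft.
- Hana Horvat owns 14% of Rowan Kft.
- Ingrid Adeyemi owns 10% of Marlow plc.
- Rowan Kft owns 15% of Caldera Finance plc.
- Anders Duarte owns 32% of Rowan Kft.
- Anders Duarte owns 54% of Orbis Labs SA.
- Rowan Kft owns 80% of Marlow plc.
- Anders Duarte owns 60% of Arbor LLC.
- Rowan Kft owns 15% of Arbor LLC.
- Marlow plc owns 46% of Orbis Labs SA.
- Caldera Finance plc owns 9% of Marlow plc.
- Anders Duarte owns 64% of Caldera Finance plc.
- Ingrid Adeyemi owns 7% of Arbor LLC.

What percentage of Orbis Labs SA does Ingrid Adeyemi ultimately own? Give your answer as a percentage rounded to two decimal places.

23.31%

Ingrid reaches Orbis along 3 paths.
Via Marlow: 10% × 46% = 4.6%.
Via Rowan → Caldera → Marlow: 50% × 15% × 9% × 46% = 0.3105%.
Via Rowan → Marlow: 50% × 80% × 46% = 18.4%.
Total: 4.6% + 0.3105% + 18.4% = 23.3105%.
Rounded: 23.31%.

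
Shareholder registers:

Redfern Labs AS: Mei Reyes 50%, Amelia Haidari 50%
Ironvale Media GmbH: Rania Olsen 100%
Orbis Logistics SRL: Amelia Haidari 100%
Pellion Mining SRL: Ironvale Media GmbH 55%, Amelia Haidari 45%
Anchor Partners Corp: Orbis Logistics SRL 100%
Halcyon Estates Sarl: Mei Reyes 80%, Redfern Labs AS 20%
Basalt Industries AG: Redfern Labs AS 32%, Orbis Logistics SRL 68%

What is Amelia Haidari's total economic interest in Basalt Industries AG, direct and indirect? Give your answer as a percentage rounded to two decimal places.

Amelia reaches Basalt along 2 paths.
Via Redfern: 50% × 32% = 16%.
Via Orbis: 100% × 68% = 68%.
Total: 16% + 68% = 84%.
Rounded: 84.00%.

84.00%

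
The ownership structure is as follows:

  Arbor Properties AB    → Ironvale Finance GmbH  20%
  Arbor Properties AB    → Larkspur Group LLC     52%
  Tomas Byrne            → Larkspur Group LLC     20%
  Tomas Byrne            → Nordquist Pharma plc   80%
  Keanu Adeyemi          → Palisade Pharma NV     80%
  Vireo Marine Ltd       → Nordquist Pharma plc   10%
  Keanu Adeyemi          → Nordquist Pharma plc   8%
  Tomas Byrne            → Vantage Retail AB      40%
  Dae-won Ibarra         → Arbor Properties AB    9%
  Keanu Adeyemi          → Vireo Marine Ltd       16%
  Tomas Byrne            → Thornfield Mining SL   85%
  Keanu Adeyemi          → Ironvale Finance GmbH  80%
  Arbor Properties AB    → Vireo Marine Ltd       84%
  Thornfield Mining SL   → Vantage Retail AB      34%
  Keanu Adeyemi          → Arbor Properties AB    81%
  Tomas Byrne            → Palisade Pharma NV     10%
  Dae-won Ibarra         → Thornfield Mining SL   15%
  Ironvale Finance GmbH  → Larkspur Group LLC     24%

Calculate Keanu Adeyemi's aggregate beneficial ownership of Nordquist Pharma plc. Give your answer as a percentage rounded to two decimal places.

Keanu reaches Nordquist along 3 paths.
Direct stake: 8% = 8%.
Via Arbor → Vireo: 81% × 84% × 10% = 6.804%.
Via Vireo: 16% × 10% = 1.6%.
Total: 8% + 6.804% + 1.6% = 16.404%.
Rounded: 16.40%.

16.40%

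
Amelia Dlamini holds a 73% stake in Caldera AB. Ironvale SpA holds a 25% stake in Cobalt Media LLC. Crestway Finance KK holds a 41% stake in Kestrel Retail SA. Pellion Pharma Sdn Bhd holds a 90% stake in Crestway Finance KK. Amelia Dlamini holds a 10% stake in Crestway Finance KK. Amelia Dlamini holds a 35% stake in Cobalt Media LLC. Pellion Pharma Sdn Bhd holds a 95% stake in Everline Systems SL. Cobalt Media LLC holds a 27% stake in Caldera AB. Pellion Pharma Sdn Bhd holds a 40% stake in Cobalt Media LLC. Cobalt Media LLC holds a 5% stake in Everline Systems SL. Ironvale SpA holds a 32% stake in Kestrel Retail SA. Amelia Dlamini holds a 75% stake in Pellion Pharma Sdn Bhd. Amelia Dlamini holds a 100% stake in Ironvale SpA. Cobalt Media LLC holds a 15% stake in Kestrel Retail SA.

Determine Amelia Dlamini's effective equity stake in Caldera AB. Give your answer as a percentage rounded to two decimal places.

Amelia reaches Caldera along 4 paths.
Direct stake: 73% = 73%.
Via Ironvale → Cobalt: 100% × 25% × 27% = 6.75%.
Via Pellion → Cobalt: 75% × 40% × 27% = 8.1%.
Via Cobalt: 35% × 27% = 9.45%.
Total: 73% + 6.75% + 8.1% + 9.45% = 97.3%.
Rounded: 97.30%.

97.30%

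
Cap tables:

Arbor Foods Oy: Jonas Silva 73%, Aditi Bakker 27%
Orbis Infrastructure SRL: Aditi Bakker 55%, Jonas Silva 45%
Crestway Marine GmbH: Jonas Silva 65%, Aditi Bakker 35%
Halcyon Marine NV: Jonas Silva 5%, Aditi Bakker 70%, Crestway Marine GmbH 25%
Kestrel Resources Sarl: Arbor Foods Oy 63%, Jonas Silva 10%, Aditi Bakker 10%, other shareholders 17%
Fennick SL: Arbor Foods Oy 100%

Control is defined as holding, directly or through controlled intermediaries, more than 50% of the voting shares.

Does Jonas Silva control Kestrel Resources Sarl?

Jonas holds 73% of Arbor, so Jonas controls Arbor.
Arbor and Jonas together hold 63% + 10% = 73% of Kestrel, so Jonas controls Kestrel.

Yes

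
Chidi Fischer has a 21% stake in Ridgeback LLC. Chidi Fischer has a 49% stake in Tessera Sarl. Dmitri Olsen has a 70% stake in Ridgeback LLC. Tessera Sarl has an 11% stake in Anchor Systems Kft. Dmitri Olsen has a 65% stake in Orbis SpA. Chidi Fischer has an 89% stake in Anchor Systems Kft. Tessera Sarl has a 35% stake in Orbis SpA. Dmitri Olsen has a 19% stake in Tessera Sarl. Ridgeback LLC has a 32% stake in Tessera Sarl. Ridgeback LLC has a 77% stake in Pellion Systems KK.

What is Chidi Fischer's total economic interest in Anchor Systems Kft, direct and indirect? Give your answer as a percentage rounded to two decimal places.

95.13%

Chidi reaches Anchor along 3 paths.
Direct stake: 89% = 89%.
Via Ridgeback → Tessera: 21% × 32% × 11% = 0.7392%.
Via Tessera: 49% × 11% = 5.39%.
Total: 89% + 0.7392% + 5.39% = 95.1292%.
Rounded: 95.13%.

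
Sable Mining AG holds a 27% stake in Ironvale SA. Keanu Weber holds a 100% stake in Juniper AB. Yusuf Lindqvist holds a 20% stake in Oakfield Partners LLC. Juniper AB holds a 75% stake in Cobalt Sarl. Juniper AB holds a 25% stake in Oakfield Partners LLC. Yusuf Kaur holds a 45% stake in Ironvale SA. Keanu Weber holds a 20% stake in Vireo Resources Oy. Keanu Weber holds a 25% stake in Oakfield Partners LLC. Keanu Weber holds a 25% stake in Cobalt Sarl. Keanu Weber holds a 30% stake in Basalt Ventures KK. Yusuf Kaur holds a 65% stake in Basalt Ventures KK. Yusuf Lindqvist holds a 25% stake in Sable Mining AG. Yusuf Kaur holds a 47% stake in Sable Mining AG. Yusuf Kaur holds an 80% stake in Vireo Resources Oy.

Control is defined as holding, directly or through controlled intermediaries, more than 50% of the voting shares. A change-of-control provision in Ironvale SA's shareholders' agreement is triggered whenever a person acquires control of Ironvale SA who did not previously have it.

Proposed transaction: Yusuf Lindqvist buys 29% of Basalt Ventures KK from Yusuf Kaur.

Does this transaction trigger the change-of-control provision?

No

The purchase adds only to Yusuf Lindqvist's holdings (Yusuf Kaur's stake shrinks), so Yusuf Lindqvist is the only person who could newly come to control Ironvale.
Yusuf Lindqvist's largest direct stake is 25% in Sable, which does not meet the threshold, so Yusuf Lindqvist controls no company.
Neither Yusuf Lindqvist nor any entity Yusuf Lindqvist controls holds any voting interest in Ironvale.
So before the transaction, Yusuf Lindqvist does not control Ironvale.
After the purchase, Yusuf Lindqvist holds 29% of Basalt directly, and Yusuf Kaur's stake falls to 36%.
Yusuf Lindqvist's side now holds 29% of Basalt, not > 50%, so Yusuf Lindqvist still does not control Basalt.
After the transaction, neither Yusuf Lindqvist nor any entity Yusuf Lindqvist controls holds a voting interest in Ironvale, so Yusuf Lindqvist still does not control it.
No new person acquires control, so the clause is not triggered.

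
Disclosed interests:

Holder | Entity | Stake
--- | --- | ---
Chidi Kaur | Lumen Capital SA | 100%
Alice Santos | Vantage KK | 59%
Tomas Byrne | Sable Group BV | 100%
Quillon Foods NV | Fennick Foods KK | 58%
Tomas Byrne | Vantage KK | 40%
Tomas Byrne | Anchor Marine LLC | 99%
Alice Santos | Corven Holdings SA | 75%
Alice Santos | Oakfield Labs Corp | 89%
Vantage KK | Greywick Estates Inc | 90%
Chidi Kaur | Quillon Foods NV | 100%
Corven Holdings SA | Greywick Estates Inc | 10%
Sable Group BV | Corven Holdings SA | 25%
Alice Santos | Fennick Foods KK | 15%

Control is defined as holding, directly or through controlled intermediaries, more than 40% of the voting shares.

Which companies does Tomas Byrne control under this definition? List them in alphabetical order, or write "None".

Tomas holds 100% of Sable, so Tomas controls Sable.
Tomas holds 99% of Anchor, so Tomas controls Anchor.
No other company's threshold is met.

Anchor Marine LLC, Sable Group BV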